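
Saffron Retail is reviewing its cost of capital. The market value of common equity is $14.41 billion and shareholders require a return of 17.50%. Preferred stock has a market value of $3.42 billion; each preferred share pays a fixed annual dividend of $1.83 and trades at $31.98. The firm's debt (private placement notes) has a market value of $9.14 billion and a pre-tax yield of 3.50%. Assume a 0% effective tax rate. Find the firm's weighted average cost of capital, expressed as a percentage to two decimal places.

Cost of preferred: Rp = 1.83 / 31.98 = 5.7223%.
Total capital V = 14.41 + 3.42 + 9.14 = 26.97.
Equity: weight = 14.41/26.97 = 0.5343; cost = 17.5%.
Preferred: weight = 3.42/26.97 = 0.1268; cost = 5.7223%.
Private placement notes: weight = 9.14/26.97 = 0.3389; after-tax cost = 3.5% × (1 − 0%) = 3.5000%.
WACC = 0.5343 × 17.5000% + 0.1268 × 5.7223% + 0.3389 × 3.5000% = 11.2620%.

11.26%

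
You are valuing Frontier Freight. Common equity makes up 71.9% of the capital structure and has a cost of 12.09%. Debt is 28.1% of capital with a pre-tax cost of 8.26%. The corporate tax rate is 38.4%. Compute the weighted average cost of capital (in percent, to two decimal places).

10.12%

After-tax cost of debt = 8.26% × (1 − 38.4%) = 5.0882%.
WACC = 0.719 × 12.0900% + 0.281 × 5.0882% = 10.1225%.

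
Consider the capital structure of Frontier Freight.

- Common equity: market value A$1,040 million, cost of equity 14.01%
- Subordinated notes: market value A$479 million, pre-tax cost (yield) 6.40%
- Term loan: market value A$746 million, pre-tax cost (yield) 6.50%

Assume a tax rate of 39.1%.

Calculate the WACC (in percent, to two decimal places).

Total capital V = 1040 + 479 + 746 = 2265.
Equity: weight = 1040/2265 = 0.4592; cost = 14.01%.
Subordinated notes: weight = 479/2265 = 0.2115; after-tax cost = 6.4% × (1 − 39.1%) = 3.8976%.
Term loan: weight = 746/2265 = 0.3294; after-tax cost = 6.5% × (1 − 39.1%) = 3.9585%.
WACC = 0.4592 × 14.0100% + 0.2115 × 3.8976% + 0.3294 × 3.9585% = 8.5609%.

8.56%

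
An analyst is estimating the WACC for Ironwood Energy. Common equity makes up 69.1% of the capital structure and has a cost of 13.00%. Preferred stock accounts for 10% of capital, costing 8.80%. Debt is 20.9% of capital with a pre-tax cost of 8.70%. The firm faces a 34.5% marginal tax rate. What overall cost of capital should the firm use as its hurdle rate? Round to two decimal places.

After-tax cost of debt = 8.7% × (1 − 34.5%) = 5.6985%.
WACC = 0.691 × 13.0000% + 0.100 × 8.8000% + 0.209 × 5.6985% = 11.0540%.

11.05%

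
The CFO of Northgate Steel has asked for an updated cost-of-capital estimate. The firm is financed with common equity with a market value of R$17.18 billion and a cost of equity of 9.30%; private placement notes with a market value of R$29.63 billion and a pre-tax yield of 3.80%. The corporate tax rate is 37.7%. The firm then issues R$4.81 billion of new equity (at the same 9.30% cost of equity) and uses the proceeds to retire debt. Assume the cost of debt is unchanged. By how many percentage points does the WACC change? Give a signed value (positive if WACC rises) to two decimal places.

+0.71 pp

Current WACC:
Total capital V = 17.18 + 29.63 = 46.81.
Equity: weight = 17.18/46.81 = 0.3670; cost = 9.3%.
Private placement notes: weight = 29.63/46.81 = 0.6330; after-tax cost = 3.8% × (1 − 37.7%) = 2.3674%.
WACC = 0.3670 × 9.3000% + 0.6330 × 2.3674% = 4.9118%.
After the change:
Total capital V = 21.99 + 24.82 = 46.81.
Equity: weight = 21.99/46.81 = 0.4698; cost = 9.3%.
Private placement notes: weight = 24.82/46.81 = 0.5302; after-tax cost = 3.8% × (1 − 37.7%) = 2.3674%.
WACC = 0.4698 × 9.3000% + 0.5302 × 2.3674% = 5.6241%.
Change in WACC = 5.6241% − 4.9118% = 0.7124 pp.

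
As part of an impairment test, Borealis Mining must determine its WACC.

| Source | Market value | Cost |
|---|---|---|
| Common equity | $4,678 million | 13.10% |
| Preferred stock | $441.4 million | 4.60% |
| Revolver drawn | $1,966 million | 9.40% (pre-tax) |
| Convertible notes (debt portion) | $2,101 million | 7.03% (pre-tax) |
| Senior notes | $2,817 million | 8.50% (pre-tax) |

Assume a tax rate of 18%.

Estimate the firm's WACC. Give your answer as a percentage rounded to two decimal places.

Total capital V = 4678 + 441.4 + 1966 + 2101 + 2817 = 12003.4.
Equity: weight = 4678/12003.4 = 0.3897; cost = 13.1%.
Preferred: weight = 441.4/12003.4 = 0.0368; cost = 4.6%.
Revolver drawn: weight = 1966/12003.4 = 0.1638; after-tax cost = 9.4% × (1 − 18%) = 7.7080%.
Convertible notes (debt portion): weight = 2101/12003.4 = 0.1750; after-tax cost = 7.03% × (1 − 18%) = 5.7646%.
Senior notes: weight = 2817/12003.4 = 0.2347; after-tax cost = 8.5% × (1 − 18%) = 6.9700%.
WACC = 0.3897 × 13.1000% + 0.0368 × 4.6000% + 0.1638 × 7.7080% + 0.1750 × 5.7646% + 0.2347 × 6.9700% = 9.1817%.

9.18%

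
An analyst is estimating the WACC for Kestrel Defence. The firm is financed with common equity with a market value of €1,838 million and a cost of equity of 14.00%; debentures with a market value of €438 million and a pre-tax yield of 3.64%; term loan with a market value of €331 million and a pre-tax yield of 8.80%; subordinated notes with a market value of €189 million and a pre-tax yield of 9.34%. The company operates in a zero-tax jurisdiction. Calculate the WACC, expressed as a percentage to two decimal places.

Total capital V = 1838 + 438 + 331 + 189 = 2796.
Equity: weight = 1838/2796 = 0.6574; cost = 14%.
Debentures: weight = 438/2796 = 0.1567; after-tax cost = 3.64% × (1 − 0%) = 3.6400%.
Term loan: weight = 331/2796 = 0.1184; after-tax cost = 8.8% × (1 − 0%) = 8.8000%.
Subordinated notes: weight = 189/2796 = 0.0676; after-tax cost = 9.34% × (1 − 0%) = 9.3400%.
WACC = 0.6574 × 14.0000% + 0.1567 × 3.6400% + 0.1184 × 8.8000% + 0.0676 × 9.3400% = 11.4465%.

11.45%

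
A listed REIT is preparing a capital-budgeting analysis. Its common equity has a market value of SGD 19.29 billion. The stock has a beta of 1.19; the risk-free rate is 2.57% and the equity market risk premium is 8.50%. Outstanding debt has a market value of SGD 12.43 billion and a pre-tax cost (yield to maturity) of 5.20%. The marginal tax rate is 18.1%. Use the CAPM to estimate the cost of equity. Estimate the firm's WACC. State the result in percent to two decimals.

9.38%

Cost of equity via CAPM: Re = 2.57% + 1.19 × 8.5% = 12.6850%.
Total capital V = 19.29 + 12.43 = 31.72.
Equity: weight = 19.29/31.72 = 0.6081; cost = 12.685%.
Debt: weight = 12.43/31.72 = 0.3919; after-tax cost = 5.2% × (1 − 18.1%) = 4.2588%.
WACC = 0.6081 × 12.6850% + 0.3919 × 4.2588% = 9.3831%.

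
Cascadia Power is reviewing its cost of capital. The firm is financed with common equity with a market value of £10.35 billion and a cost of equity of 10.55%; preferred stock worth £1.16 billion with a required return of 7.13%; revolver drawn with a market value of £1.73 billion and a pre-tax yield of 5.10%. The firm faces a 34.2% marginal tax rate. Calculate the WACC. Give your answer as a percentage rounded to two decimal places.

Total capital V = 10.35 + 1.16 + 1.73 = 13.24.
Equity: weight = 10.35/13.24 = 0.7817; cost = 10.55%.
Preferred: weight = 1.16/13.24 = 0.0876; cost = 7.13%.
Revolver drawn: weight = 1.73/13.24 = 0.1307; after-tax cost = 5.1% × (1 − 34.2%) = 3.3558%.
WACC = 0.7817 × 10.5500% + 0.0876 × 7.1300% + 0.1307 × 3.3558% = 9.3103%.

9.31%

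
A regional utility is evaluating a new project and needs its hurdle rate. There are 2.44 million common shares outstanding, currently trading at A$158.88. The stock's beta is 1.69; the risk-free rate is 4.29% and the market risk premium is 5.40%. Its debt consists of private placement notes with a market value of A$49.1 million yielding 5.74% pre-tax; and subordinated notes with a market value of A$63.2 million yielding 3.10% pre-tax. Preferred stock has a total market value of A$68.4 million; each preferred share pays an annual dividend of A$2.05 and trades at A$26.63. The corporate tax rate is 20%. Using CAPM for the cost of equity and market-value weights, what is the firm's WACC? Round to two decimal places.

10.75%

Cost of equity via CAPM: Re = 4.29% + 1.69 × 5.4% = 13.4160%.
Cost of preferred: Rp = 2.05 / 26.63 = 7.6981%.
Market value of equity E = 158.88 × 2.44m = 387.6672m.
Total capital V = 387.6672 + 68.4 + 49.1 + 63.2 = 568.3672.
Equity: weight = 387.6672/568.3672 = 0.6821; cost = 13.416%.
Preferred: weight = 68.4/568.3672 = 0.1203; cost = 7.6981%.
Private placement notes: weight = 49.1/568.3672 = 0.0864; after-tax cost = 5.74% × (1 − 20%) = 4.5920%.
Subordinated notes: weight = 63.2/568.3672 = 0.1112; after-tax cost = 3.1% × (1 − 20%) = 2.4800%.
WACC = 0.6821 × 13.4160% + 0.1203 × 7.6981% + 0.0864 × 4.5920% + 0.1112 × 2.4800% = 10.7496%.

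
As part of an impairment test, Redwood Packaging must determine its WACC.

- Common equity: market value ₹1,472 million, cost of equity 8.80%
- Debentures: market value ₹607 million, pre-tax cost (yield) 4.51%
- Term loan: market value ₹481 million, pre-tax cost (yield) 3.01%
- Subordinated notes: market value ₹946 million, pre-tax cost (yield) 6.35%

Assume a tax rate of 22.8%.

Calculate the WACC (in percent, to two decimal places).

5.94%

Total capital V = 1472 + 607 + 481 + 946 = 3506.
Equity: weight = 1472/3506 = 0.4199; cost = 8.8%.
Debentures: weight = 607/3506 = 0.1731; after-tax cost = 4.51% × (1 − 22.8%) = 3.4817%.
Term loan: weight = 481/3506 = 0.1372; after-tax cost = 3.01% × (1 − 22.8%) = 2.3237%.
Subordinated notes: weight = 946/3506 = 0.2698; after-tax cost = 6.35% × (1 − 22.8%) = 4.9022%.
WACC = 0.4199 × 8.8000% + 0.1731 × 3.4817% + 0.1372 × 2.3237% + 0.2698 × 4.9022% = 5.9390%.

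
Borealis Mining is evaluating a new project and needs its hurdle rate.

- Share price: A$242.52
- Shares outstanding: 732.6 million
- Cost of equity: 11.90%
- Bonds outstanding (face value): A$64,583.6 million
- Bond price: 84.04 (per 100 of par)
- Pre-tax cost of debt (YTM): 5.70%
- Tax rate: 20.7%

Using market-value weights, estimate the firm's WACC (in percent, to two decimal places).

10.17%

Market value of equity E = 242.52 × 732.6m = 177670.152m. Market value of debt D = 64583.6m × 84.04/100 = 54276.05744m.
Total capital V = 177670.152 + 54276.05744 = 231946.20944.
Equity: weight = 177670.152/231946.20944 = 0.7660; cost = 11.9%.
Bonds outstanding: weight = 54276.05744/231946.20944 = 0.2340; after-tax cost = 5.7% × (1 − 20.7%) = 4.5201%.
WACC = 0.7660 × 11.9000% + 0.2340 × 4.5201% = 10.1731%.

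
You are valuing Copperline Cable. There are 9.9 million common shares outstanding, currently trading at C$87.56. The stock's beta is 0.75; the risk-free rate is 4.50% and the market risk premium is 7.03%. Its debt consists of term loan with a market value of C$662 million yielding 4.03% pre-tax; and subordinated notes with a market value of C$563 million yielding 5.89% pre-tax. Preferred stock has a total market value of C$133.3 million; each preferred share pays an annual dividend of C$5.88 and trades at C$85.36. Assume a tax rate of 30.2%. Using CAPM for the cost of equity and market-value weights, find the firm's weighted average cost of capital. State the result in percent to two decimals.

6.10%

Cost of equity via CAPM: Re = 4.5% + 0.75 × 7.03% = 9.7725%.
Cost of preferred: Rp = 5.88 / 85.36 = 6.8885%.
Market value of equity E = 87.56 × 9.9m = 866.844m.
Total capital V = 866.844 + 133.3 + 662 + 563 = 2225.144.
Equity: weight = 866.844/2225.144 = 0.3896; cost = 9.7725%.
Preferred: weight = 133.3/2225.144 = 0.0599; cost = 6.8885%.
Term loan: weight = 662/2225.144 = 0.2975; after-tax cost = 4.03% × (1 − 30.2%) = 2.8129%.
Subordinated notes: weight = 563/2225.144 = 0.2530; after-tax cost = 5.89% × (1 − 30.2%) = 4.1112%.
WACC = 0.3896 × 9.7725% + 0.0599 × 6.8885% + 0.2975 × 2.8129% + 0.2530 × 4.1112% = 6.0968%.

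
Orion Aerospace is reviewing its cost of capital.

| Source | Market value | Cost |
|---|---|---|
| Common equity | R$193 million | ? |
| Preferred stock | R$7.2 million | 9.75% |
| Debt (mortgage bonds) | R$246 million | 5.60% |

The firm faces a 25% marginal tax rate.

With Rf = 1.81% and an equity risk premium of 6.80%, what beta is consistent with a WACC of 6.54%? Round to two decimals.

1.12

Total capital V = 193 + 7.2 + 246 = 446.2.
Equity weight = 193/446.2 = 0.4325.
Preferred weight = 7.2/446.2 = 0.0161.
Mortgage bonds weight = 246/446.2 = 0.5513.
Debt contribution = 0.5513 × 5.6% × (1 − 25%) = 2.3156%.
Preferred contribution = 0.0161 × 9.75% = 0.1573%.
Required equity contribution = 6.54% − 2.4729% = 4.0671%  ⇒  Re = 9.4028%.
CAPM: 9.4028% = 1.81% + β × 6.8%  ⇒  β = 1.1166.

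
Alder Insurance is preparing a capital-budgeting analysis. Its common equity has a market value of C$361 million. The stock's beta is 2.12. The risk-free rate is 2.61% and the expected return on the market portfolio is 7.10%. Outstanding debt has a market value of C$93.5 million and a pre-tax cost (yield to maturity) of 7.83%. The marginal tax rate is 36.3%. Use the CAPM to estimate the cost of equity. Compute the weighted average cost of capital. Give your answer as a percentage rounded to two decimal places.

Market risk premium = 7.1% − 2.61% = 4.49%.
Cost of equity via CAPM: Re = 2.61% + 2.12 × 4.49% = 12.1288%.
Total capital V = 361 + 93.5 = 454.5.
Equity: weight = 361/454.5 = 0.7943; cost = 12.1288%.
Debt: weight = 93.5/454.5 = 0.2057; after-tax cost = 7.83% × (1 − 36.3%) = 4.9877%.
WACC = 0.7943 × 12.1288% + 0.2057 × 4.9877% = 10.6597%.

10.66%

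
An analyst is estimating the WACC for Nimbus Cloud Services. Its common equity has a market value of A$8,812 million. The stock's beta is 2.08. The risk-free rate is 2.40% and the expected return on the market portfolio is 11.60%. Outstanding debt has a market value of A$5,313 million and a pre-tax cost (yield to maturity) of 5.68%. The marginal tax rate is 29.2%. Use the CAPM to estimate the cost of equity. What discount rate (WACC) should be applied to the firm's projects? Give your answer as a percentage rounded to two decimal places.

Market risk premium = 11.6% − 2.4% = 9.2%.
Cost of equity via CAPM: Re = 2.4% + 2.08 × 9.2% = 21.5360%.
Total capital V = 8812 + 5313 = 14125.
Equity: weight = 8812/14125 = 0.6239; cost = 21.536%.
Debt: weight = 5313/14125 = 0.3761; after-tax cost = 5.68% × (1 − 29.2%) = 4.0214%.
WACC = 0.6239 × 21.5360% + 0.3761 × 4.0214% = 14.9480%.

14.95%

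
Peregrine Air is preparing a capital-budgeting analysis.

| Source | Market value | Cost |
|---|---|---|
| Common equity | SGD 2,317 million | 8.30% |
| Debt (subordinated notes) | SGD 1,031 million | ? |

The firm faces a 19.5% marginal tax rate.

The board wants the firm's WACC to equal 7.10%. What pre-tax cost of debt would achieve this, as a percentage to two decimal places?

Total capital V = 2317 + 1031 = 3348.
Equity weight = 2317/3348 = 0.6921.
Subordinated notes weight = 1031/3348 = 0.3079.
Equity contribution = 0.6921 × 8.3% = 5.7441%.
Remaining for debt = 7.1% − 5.7441% = 1.3559%.
Rd × (1 − 19.5%) × 0.3079 = 1.3559%  ⇒  Rd = 5.4698%.

5.47%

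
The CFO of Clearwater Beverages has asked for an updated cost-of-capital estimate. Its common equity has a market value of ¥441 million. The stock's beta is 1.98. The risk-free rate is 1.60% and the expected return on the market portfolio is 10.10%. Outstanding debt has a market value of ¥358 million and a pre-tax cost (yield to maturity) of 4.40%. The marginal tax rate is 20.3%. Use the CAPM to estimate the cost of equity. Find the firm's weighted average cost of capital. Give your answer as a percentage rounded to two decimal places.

11.74%

Market risk premium = 10.1% − 1.6% = 8.5%.
Cost of equity via CAPM: Re = 1.6% + 1.98 × 8.5% = 18.4300%.
Total capital V = 441 + 358 = 799.
Equity: weight = 441/799 = 0.5519; cost = 18.43%.
Debt: weight = 358/799 = 0.4481; after-tax cost = 4.4% × (1 − 20.3%) = 3.5068%.
WACC = 0.5519 × 18.4300% + 0.4481 × 3.5068% = 11.7435%.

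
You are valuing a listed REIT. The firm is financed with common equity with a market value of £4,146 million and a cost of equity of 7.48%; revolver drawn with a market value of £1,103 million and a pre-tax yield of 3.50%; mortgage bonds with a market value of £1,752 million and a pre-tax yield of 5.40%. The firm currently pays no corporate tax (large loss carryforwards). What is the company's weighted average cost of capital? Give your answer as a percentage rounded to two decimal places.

6.33%

Total capital V = 4146 + 1103 + 1752 = 7001.
Equity: weight = 4146/7001 = 0.5922; cost = 7.48%.
Revolver drawn: weight = 1103/7001 = 0.1575; after-tax cost = 3.5% × (1 − 0%) = 3.5000%.
Mortgage bonds: weight = 1752/7001 = 0.2502; after-tax cost = 5.4% × (1 − 0%) = 5.4000%.
WACC = 0.5922 × 7.4800% + 0.1575 × 3.5000% + 0.2502 × 5.4000% = 6.3324%.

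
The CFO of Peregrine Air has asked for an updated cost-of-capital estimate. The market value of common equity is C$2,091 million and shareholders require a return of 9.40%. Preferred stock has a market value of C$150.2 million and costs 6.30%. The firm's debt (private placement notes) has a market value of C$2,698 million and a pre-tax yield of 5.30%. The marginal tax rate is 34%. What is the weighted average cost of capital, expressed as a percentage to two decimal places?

Total capital V = 2091 + 150.2 + 2698 = 4939.2.
Equity: weight = 2091/4939.2 = 0.4233; cost = 9.4%.
Preferred: weight = 150.2/4939.2 = 0.0304; cost = 6.3%.
Private placement notes: weight = 2698/4939.2 = 0.5462; after-tax cost = 5.3% × (1 − 34%) = 3.4980%.
WACC = 0.4233 × 9.4000% + 0.0304 × 6.3000% + 0.5462 × 3.4980% = 6.0818%.

6.08%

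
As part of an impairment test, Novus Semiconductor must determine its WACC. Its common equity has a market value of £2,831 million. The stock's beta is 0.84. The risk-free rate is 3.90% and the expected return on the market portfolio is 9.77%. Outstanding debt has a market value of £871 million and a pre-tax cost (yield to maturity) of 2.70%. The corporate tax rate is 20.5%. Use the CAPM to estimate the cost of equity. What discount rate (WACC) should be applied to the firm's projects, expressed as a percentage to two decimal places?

Market risk premium = 9.77% − 3.9% = 5.87%.
Cost of equity via CAPM: Re = 3.9% + 0.84 × 5.87% = 8.8308%.
Total capital V = 2831 + 871 = 3702.
Equity: weight = 2831/3702 = 0.7647; cost = 8.8308%.
Debt: weight = 871/3702 = 0.2353; after-tax cost = 2.7% × (1 − 20.5%) = 2.1465%.
WACC = 0.7647 × 8.8308% + 0.2353 × 2.1465% = 7.2581%.

7.26%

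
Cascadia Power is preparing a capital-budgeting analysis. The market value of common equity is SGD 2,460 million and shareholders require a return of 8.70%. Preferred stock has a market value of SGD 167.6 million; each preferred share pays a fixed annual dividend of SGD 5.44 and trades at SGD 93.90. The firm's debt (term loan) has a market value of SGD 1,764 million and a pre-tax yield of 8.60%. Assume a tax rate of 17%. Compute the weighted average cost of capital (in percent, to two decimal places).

7.96%

Cost of preferred: Rp = 5.44 / 93.9 = 5.7934%.
Total capital V = 2460 + 167.6 + 1764 = 4391.6.
Equity: weight = 2460/4391.6 = 0.5602; cost = 8.7%.
Preferred: weight = 167.6/4391.6 = 0.0382; cost = 5.7934%.
Term loan: weight = 1764/4391.6 = 0.4017; after-tax cost = 8.6% × (1 − 17%) = 7.1380%.
WACC = 0.5602 × 8.7000% + 0.0382 × 5.7934% + 0.4017 × 7.1380% = 7.9617%.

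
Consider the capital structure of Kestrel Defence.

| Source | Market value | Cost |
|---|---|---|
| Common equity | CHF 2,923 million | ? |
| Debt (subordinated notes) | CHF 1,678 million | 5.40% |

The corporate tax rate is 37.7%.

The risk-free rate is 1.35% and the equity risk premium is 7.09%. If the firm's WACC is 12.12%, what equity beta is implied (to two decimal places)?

Total capital V = 2923 + 1678 = 4601.
Equity weight = 2923/4601 = 0.6353.
Subordinated notes weight = 1678/4601 = 0.3647.
Debt contribution = 0.3647 × 5.4% × (1 − 37.7%) = 1.2269%.
Required equity contribution = 12.12% − 1.2269% = 10.8931%  ⇒  Re = 17.1464%.
CAPM: 17.1464% = 1.35% + β × 7.09%  ⇒  β = 2.2280.

2.23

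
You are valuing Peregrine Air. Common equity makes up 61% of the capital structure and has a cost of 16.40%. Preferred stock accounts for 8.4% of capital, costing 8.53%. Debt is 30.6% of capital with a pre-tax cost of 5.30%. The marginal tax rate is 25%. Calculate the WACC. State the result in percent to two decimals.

11.94%

After-tax cost of debt = 5.3% × (1 − 25%) = 3.9750%.
WACC = 0.610 × 16.4000% + 0.084 × 8.5300% + 0.306 × 3.9750% = 11.9369%.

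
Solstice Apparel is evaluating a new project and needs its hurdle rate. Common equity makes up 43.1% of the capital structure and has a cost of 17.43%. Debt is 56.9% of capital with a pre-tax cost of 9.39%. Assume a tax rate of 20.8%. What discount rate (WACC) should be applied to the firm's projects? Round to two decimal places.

After-tax cost of debt = 9.39% × (1 − 20.8%) = 7.4369%.
WACC = 0.431 × 17.4300% + 0.569 × 7.4369% = 11.7439%.

11.74%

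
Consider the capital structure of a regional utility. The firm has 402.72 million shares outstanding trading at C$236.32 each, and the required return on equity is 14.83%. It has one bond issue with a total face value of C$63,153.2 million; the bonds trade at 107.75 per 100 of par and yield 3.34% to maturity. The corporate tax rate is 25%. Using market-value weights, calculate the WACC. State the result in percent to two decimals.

9.69%

Market value of equity E = 236.32 × 402.72m = 95170.7904m. Market value of debt D = 63153.2m × 107.75/100 = 68047.573m.
Total capital V = 95170.7904 + 68047.573 = 163218.3634.
Equity: weight = 95170.7904/163218.3634 = 0.5831; cost = 14.83%.
Bonds outstanding: weight = 68047.573/163218.3634 = 0.4169; after-tax cost = 3.34% × (1 − 25%) = 2.5050%.
WACC = 0.5831 × 14.8300% + 0.4169 × 2.5050% = 9.6916%.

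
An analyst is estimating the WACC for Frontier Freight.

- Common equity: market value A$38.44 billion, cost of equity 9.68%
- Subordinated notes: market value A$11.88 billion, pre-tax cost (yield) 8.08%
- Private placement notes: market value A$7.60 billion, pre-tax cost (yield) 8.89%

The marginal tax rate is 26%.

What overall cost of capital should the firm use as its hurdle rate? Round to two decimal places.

Total capital V = 38.44 + 11.88 + 7.6 = 57.92.
Equity: weight = 38.44/57.92 = 0.6637; cost = 9.68%.
Subordinated notes: weight = 11.88/57.92 = 0.2051; after-tax cost = 8.08% × (1 − 26%) = 5.9792%.
Private placement notes: weight = 7.6/57.92 = 0.1312; after-tax cost = 8.89% × (1 − 26%) = 6.5786%.
WACC = 0.6637 × 9.6800% + 0.2051 × 5.9792% + 0.1312 × 6.5786% = 8.5140%.

8.51%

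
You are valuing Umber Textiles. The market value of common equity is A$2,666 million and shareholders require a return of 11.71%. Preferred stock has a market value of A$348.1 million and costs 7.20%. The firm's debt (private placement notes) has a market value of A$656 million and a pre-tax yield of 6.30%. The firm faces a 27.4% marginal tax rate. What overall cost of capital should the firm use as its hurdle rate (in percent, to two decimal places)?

10.01%

Total capital V = 2666 + 348.1 + 656 = 3670.1.
Equity: weight = 2666/3670.1 = 0.7264; cost = 11.71%.
Preferred: weight = 348.1/3670.1 = 0.0948; cost = 7.2%.
Private placement notes: weight = 656/3670.1 = 0.1787; after-tax cost = 6.3% × (1 − 27.4%) = 4.5738%.
WACC = 0.7264 × 11.7100% + 0.0948 × 7.2000% + 0.1787 × 4.5738% = 10.0067%.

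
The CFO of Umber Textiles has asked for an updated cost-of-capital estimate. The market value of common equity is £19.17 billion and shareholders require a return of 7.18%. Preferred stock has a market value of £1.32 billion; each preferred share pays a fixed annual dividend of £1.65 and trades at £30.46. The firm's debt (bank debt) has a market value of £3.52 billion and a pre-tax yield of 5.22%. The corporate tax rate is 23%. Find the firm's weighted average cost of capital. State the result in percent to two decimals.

Cost of preferred: Rp = 1.65 / 30.46 = 5.4169%.
Total capital V = 19.17 + 1.32 + 3.52 = 24.01.
Equity: weight = 19.17/24.01 = 0.7984; cost = 7.18%.
Preferred: weight = 1.32/24.01 = 0.0550; cost = 5.4169%.
Bank debt: weight = 3.52/24.01 = 0.1466; after-tax cost = 5.22% × (1 − 23%) = 4.0194%.
WACC = 0.7984 × 7.1800% + 0.0550 × 5.4169% + 0.1466 × 4.0194% = 6.6197%.

6.62%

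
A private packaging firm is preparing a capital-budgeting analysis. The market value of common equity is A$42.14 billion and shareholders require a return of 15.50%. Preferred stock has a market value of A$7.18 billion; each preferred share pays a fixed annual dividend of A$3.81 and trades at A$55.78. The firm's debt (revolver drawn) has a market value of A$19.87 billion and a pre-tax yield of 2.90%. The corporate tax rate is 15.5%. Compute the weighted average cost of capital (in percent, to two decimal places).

Cost of preferred: Rp = 3.81 / 55.78 = 6.8304%.
Total capital V = 42.14 + 7.18 + 19.87 = 69.19.
Equity: weight = 42.14/69.19 = 0.6090; cost = 15.5%.
Preferred: weight = 7.18/69.19 = 0.1038; cost = 6.8304%.
Revolver drawn: weight = 19.87/69.19 = 0.2872; after-tax cost = 2.9% × (1 − 15.5%) = 2.4505%.
WACC = 0.6090 × 15.5000% + 0.1038 × 6.8304% + 0.2872 × 2.4505% = 10.8528%.

10.85%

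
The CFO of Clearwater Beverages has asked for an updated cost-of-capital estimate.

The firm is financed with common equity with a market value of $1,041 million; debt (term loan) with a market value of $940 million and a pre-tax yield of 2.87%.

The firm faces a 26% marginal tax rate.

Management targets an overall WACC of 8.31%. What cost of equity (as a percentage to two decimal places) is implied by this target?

Total capital V = 1041 + 940 = 1981.
Equity weight = 1041/1981 = 0.5255.
Term loan weight = 940/1981 = 0.4745.
Debt contribution = 0.4745 × 2.87% × (1 − 26%) = 1.0078%.
Required equity contribution = 8.31% − 1.0078% = 7.3022%.
Re = 7.3022% / 0.5255 = 13.8960%.

13.90%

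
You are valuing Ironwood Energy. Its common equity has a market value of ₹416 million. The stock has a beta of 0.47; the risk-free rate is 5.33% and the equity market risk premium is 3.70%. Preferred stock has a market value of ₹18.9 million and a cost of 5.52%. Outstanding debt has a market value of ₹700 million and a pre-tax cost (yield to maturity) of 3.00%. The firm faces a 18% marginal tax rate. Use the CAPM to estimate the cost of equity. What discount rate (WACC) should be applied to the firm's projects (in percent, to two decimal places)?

Cost of equity via CAPM: Re = 5.33% + 0.47 × 3.7% = 7.0690%.
Total capital V = 416 + 18.9 + 700 = 1134.9.
Equity: weight = 416/1134.9 = 0.3666; cost = 7.069%.
Preferred: weight = 18.9/1134.9 = 0.0167; cost = 5.52%.
Debt: weight = 700/1134.9 = 0.6168; after-tax cost = 3% × (1 − 18%) = 2.4600%.
WACC = 0.3666 × 7.0690% + 0.0167 × 5.5200% + 0.6168 × 2.4600% = 4.2004%.

4.20%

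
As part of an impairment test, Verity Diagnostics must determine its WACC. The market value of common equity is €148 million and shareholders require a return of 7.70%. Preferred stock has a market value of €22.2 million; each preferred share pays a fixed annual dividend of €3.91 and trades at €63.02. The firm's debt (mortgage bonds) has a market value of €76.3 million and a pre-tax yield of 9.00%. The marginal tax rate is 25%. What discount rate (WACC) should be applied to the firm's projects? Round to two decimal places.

7.27%

Cost of preferred: Rp = 3.91 / 63.02 = 6.2044%.
Total capital V = 148 + 22.2 + 76.3 = 246.5.
Equity: weight = 148/246.5 = 0.6004; cost = 7.7%.
Preferred: weight = 22.2/246.5 = 0.0901; cost = 6.2044%.
Mortgage bonds: weight = 76.3/246.5 = 0.3095; after-tax cost = 9% × (1 − 25%) = 6.7500%.
WACC = 0.6004 × 7.7000% + 0.0901 × 6.2044% + 0.3095 × 6.7500% = 7.2712%.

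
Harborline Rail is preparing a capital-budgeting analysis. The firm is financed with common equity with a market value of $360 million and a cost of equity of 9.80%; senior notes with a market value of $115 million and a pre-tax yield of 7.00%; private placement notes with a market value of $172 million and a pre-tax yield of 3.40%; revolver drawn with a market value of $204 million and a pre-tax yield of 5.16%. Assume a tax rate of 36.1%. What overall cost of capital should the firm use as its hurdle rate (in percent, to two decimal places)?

Total capital V = 360 + 115 + 172 + 204 = 851.
Equity: weight = 360/851 = 0.4230; cost = 9.8%.
Senior notes: weight = 115/851 = 0.1351; after-tax cost = 7% × (1 − 36.1%) = 4.4730%.
Private placement notes: weight = 172/851 = 0.2021; after-tax cost = 3.4% × (1 − 36.1%) = 2.1726%.
Revolver drawn: weight = 204/851 = 0.2397; after-tax cost = 5.16% × (1 − 36.1%) = 3.2972%.
WACC = 0.4230 × 9.8000% + 0.1351 × 4.4730% + 0.2021 × 2.1726% + 0.2397 × 3.2972% = 5.9797%.

5.98%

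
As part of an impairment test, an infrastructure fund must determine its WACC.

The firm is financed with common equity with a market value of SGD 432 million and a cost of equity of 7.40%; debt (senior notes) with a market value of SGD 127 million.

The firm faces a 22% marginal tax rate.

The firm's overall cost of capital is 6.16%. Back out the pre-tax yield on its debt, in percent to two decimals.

2.49%

Total capital V = 432 + 127 = 559.
Equity weight = 432/559 = 0.7728.
Senior notes weight = 127/559 = 0.2272.
Equity contribution = 0.7728 × 7.4% = 5.7188%.
Remaining for debt = 6.16% − 5.7188% = 0.4412%.
Rd × (1 − 22%) × 0.2272 = 0.4412%  ⇒  Rd = 2.4898%.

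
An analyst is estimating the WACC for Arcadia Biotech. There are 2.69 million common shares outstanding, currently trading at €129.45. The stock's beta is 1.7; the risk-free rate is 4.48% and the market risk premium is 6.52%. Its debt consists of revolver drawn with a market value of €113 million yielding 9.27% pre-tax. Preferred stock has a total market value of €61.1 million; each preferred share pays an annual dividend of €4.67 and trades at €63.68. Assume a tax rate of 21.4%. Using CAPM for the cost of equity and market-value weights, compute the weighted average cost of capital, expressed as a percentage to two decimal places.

12.81%

Cost of equity via CAPM: Re = 4.48% + 1.7 × 6.52% = 15.5640%.
Cost of preferred: Rp = 4.67 / 63.68 = 7.3335%.
Market value of equity E = 129.45 × 2.69m = 348.2205m.
Total capital V = 348.2205 + 61.1 + 113 = 522.3205.
Equity: weight = 348.2205/522.3205 = 0.6667; cost = 15.564%.
Preferred: weight = 61.1/522.3205 = 0.1170; cost = 7.3335%.
Revolver drawn: weight = 113/522.3205 = 0.2163; after-tax cost = 9.27% × (1 − 21.4%) = 7.2862%.
WACC = 0.6667 × 15.5640% + 0.1170 × 7.3335% + 0.2163 × 7.2862% = 12.8104%.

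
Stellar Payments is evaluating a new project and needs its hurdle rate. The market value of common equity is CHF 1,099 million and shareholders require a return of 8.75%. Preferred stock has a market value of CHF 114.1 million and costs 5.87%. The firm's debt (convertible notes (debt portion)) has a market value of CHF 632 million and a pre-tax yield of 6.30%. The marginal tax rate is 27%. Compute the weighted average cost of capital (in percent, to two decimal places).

Total capital V = 1099 + 114.1 + 632 = 1845.1.
Equity: weight = 1099/1845.1 = 0.5956; cost = 8.75%.
Preferred: weight = 114.1/1845.1 = 0.0618; cost = 5.87%.
Convertible notes (debt portion): weight = 632/1845.1 = 0.3425; after-tax cost = 6.3% × (1 − 27%) = 4.5990%.
WACC = 0.5956 × 8.7500% + 0.0618 × 5.8700% + 0.3425 × 4.5990% = 7.1501%.

7.15%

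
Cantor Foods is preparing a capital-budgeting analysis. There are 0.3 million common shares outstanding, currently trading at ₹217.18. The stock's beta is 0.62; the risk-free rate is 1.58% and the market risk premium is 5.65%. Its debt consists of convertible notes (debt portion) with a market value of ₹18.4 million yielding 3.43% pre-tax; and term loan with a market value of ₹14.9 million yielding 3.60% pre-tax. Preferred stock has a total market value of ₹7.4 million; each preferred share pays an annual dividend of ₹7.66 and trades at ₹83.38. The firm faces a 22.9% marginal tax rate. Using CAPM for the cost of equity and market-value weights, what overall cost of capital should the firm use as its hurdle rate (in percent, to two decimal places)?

4.62%

Cost of equity via CAPM: Re = 1.58% + 0.62 × 5.65% = 5.0830%.
Cost of preferred: Rp = 7.66 / 83.38 = 9.1869%.
Market value of equity E = 217.18 × 0.3m = 65.154m.
Total capital V = 65.154 + 7.4 + 18.4 + 14.9 = 105.854.
Equity: weight = 65.154/105.854 = 0.6155; cost = 5.083%.
Preferred: weight = 7.4/105.854 = 0.0699; cost = 9.1869%.
Convertible notes (debt portion): weight = 18.4/105.854 = 0.1738; after-tax cost = 3.43% × (1 − 22.9%) = 2.6445%.
Term loan: weight = 14.9/105.854 = 0.1408; after-tax cost = 3.6% × (1 − 22.9%) = 2.7756%.
WACC = 0.6155 × 5.0830% + 0.0699 × 9.1869% + 0.1738 × 2.6445% + 0.1408 × 2.7756% = 4.6212%.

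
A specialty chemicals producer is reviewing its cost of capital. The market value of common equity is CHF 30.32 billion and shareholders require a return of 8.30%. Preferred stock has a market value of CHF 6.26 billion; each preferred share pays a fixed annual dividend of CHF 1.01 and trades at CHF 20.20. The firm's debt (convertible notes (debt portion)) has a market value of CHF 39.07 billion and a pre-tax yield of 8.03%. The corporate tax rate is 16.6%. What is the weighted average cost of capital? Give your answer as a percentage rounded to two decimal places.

Cost of preferred: Rp = 1.01 / 20.2 = 5.0000%.
Total capital V = 30.32 + 6.26 + 39.07 = 75.65.
Equity: weight = 30.32/75.65 = 0.4008; cost = 8.3%.
Preferred: weight = 6.26/75.65 = 0.0827; cost = 5%.
Convertible notes (debt portion): weight = 39.07/75.65 = 0.5165; after-tax cost = 8.03% × (1 − 16.6%) = 6.6970%.
WACC = 0.4008 × 8.3000% + 0.0827 × 5.0000% + 0.5165 × 6.6970% = 7.1991%.

7.20%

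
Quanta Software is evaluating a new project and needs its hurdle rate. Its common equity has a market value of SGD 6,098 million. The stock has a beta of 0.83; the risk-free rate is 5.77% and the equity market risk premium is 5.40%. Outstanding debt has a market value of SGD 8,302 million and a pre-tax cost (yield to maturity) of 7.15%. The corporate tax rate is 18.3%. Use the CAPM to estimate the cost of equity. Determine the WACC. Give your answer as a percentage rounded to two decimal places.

Cost of equity via CAPM: Re = 5.77% + 0.83 × 5.4% = 10.2520%.
Total capital V = 6098 + 8302 = 14400.
Equity: weight = 6098/14400 = 0.4235; cost = 10.252%.
Debt: weight = 8302/14400 = 0.5765; after-tax cost = 7.15% × (1 − 18.3%) = 5.8415%.
WACC = 0.4235 × 10.2520% + 0.5765 × 5.8415% = 7.7093%.

7.71%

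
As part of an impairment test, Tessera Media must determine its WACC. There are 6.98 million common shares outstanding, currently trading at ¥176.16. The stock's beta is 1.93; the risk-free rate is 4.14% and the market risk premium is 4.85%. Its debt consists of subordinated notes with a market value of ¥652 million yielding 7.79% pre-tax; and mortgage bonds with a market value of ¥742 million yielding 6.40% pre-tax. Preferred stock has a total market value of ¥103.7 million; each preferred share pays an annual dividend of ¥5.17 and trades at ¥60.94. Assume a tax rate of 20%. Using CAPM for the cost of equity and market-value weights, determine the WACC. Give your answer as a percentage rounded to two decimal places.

9.29%

Cost of equity via CAPM: Re = 4.14% + 1.93 × 4.85% = 13.5005%.
Cost of preferred: Rp = 5.17 / 60.94 = 8.4838%.
Market value of equity E = 176.16 × 6.98m = 1229.5968m.
Total capital V = 1229.5968 + 103.7 + 652 + 742 = 2727.2968.
Equity: weight = 1229.5968/2727.2968 = 0.4508; cost = 13.5005%.
Preferred: weight = 103.7/2727.2968 = 0.0380; cost = 8.4838%.
Subordinated notes: weight = 652/2727.2968 = 0.2391; after-tax cost = 7.79% × (1 − 20%) = 6.2320%.
Mortgage bonds: weight = 742/2727.2968 = 0.2721; after-tax cost = 6.4% × (1 − 20%) = 5.1200%.
WACC = 0.4508 × 13.5005% + 0.0380 × 8.4838% + 0.2391 × 6.2320% + 0.2721 × 5.1200% = 9.2921%.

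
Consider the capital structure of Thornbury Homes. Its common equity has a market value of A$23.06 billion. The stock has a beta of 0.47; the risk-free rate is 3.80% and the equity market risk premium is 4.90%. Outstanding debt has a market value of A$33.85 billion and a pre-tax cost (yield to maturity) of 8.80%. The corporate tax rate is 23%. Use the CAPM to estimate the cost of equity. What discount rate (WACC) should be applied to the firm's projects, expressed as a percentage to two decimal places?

6.50%

Cost of equity via CAPM: Re = 3.8% + 0.47 × 4.9% = 6.1030%.
Total capital V = 23.06 + 33.85 = 56.91.
Equity: weight = 23.06/56.91 = 0.4052; cost = 6.103%.
Debt: weight = 33.85/56.91 = 0.5948; after-tax cost = 8.8% × (1 − 23%) = 6.7760%.
WACC = 0.4052 × 6.1030% + 0.5948 × 6.7760% = 6.5033%.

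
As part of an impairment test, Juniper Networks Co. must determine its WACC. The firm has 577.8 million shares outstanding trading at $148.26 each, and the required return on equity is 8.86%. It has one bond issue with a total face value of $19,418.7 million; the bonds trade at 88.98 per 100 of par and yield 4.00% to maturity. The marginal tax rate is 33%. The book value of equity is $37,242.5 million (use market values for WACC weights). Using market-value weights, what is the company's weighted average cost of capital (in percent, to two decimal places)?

7.82%

Market value of equity E = 148.26 × 577.8m = 85664.628m. Market value of debt D = 19418.7m × 88.98/100 = 17278.75926m.
Total capital V = 85664.628 + 17278.75926 = 102943.38726.
Equity: weight = 85664.628/102943.38726 = 0.8322; cost = 8.86%.
Bonds outstanding: weight = 17278.75926/102943.38726 = 0.1678; after-tax cost = 4% × (1 − 33%) = 2.6800%.
WACC = 0.8322 × 8.8600% + 0.1678 × 2.6800% = 7.8227%.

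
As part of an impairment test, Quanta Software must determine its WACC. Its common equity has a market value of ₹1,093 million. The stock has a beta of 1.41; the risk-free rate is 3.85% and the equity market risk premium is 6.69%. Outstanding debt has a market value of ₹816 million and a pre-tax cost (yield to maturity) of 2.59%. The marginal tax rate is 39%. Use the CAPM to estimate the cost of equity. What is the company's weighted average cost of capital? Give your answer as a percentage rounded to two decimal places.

Cost of equity via CAPM: Re = 3.85% + 1.41 × 6.69% = 13.2829%.
Total capital V = 1093 + 816 = 1909.
Equity: weight = 1093/1909 = 0.5726; cost = 13.2829%.
Debt: weight = 816/1909 = 0.4274; after-tax cost = 2.59% × (1 − 39%) = 1.5799%.
WACC = 0.5726 × 13.2829% + 0.4274 × 1.5799% = 8.2805%.

8.28%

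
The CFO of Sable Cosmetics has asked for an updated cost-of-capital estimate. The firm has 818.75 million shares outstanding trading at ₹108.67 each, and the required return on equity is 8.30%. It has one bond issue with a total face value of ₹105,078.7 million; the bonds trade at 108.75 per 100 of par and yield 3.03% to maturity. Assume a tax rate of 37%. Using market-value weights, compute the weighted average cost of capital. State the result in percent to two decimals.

Market value of equity E = 108.67 × 818.75m = 88973.5625m. Market value of debt D = 105078.7m × 108.75/100 = 114273.08625m.
Total capital V = 88973.5625 + 114273.08625 = 203246.64875.
Equity: weight = 88973.5625/203246.64875 = 0.4378; cost = 8.3%.
Bonds outstanding: weight = 114273.08625/203246.64875 = 0.5622; after-tax cost = 3.03% × (1 − 37%) = 1.9089%.
WACC = 0.4378 × 8.3000% + 0.5622 × 1.9089% = 4.7067%.

4.71%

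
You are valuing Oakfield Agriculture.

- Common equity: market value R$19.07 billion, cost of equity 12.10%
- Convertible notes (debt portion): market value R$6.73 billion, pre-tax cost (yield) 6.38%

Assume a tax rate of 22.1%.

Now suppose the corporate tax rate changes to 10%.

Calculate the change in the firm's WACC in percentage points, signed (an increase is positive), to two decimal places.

+0.20 pp

Current WACC:
Total capital V = 19.07 + 6.73 = 25.8.
Equity: weight = 19.07/25.8 = 0.7391; cost = 12.1%.
Convertible notes (debt portion): weight = 6.73/25.8 = 0.2609; after-tax cost = 6.38% × (1 − 22.1%) = 4.9700%.
WACC = 0.7391 × 12.1000% + 0.2609 × 4.9700% = 10.2401%.
After the change:
Total capital V = 19.07 + 6.73 = 25.8.
Equity: weight = 19.07/25.8 = 0.7391; cost = 12.1%.
Convertible notes (debt portion): weight = 6.73/25.8 = 0.2609; after-tax cost = 6.38% × (1 − 10%) = 5.7420%.
WACC = 0.7391 × 12.1000% + 0.2609 × 5.7420% = 10.4415%.
Change in WACC = 10.4415% − 10.2401% = 0.2014 pp.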